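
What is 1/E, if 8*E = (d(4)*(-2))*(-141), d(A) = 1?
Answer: 4/141 ≈ 0.028369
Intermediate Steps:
E = 141/4 (E = ((1*(-2))*(-141))/8 = (-2*(-141))/8 = (⅛)*282 = 141/4 ≈ 35.250)
1/E = 1/(141/4) = 4/141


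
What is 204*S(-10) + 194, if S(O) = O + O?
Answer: -3886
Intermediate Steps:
S(O) = 2*O
204*S(-10) + 194 = 204*(2*(-10)) + 194 = 204*(-20) + 194 = -4080 + 194 = -3886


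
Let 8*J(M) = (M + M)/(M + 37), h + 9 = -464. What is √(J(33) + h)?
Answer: I*√9268490/140 ≈ 21.746*I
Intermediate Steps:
h = -473 (h = -9 - 464 = -473)
J(M) = M/(4*(37 + M)) (J(M) = ((M + M)/(M + 37))/8 = ((2*M)/(37 + M))/8 = (2*M/(37 + M))/8 = M/(4*(37 + M)))
√(J(33) + h) = √((¼)*33/(37 + 33) - 473) = √((¼)*33/70 - 473) = √((¼)*33*(1/70) - 473) = √(33/280 - 473) = √(-132407/280) = I*√9268490/140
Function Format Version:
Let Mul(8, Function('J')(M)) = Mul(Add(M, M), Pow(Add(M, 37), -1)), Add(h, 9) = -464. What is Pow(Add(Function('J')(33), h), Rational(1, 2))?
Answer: Mul(Rational(1, 140), I, Pow(9268490, Rational(1, 2))) ≈ Mul(21.746, I)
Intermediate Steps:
h = -473 (h = Add(-9, -464) = -473)
Function('J')(M) = Mul(Rational(1, 4), M, Pow(Add(37, M), -1)) (Function('J')(M) = Mul(Rational(1, 8), Mul(Add(M, M), Pow(Add(M, 37), -1))) = Mul(Rational(1, 8), Mul(Mul(2, M), Pow(Add(37, M), -1))) = Mul(Rational(1, 8), Mul(2, M, Pow(Add(37, M), -1))) = Mul(Rational(1, 4), M, Pow(Add(37, M), -1)))
Pow(Add(Function('J')(33), h), Rational(1, 2)) = Pow(Add(Mul(Rational(1, 4), 33, Pow(Add(37, 33), -1)), -473), Rational(1, 2)) = Pow(Add(Mul(Rational(1, 4), 33, Pow(70, -1)), -473), Rational(1, 2)) = Pow(Add(Mul(Rational(1, 4), 33, Rational(1, 70)), -473), Rational(1, 2)) = Pow(Add(Rational(33, 280), -473), Rational(1, 2)) = Pow(Rational(-132407, 280), Rational(1, 2)) = Mul(Rational(1, 140), I, Pow(9268490, Rational(1, 2)))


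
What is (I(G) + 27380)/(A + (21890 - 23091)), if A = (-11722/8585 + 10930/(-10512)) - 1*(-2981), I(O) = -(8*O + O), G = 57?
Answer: 1212313192920/80209984943 ≈ 15.114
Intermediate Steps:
I(O) = -9*O
A = 134402419703/45122760 (A = (-11722*1/8585 + 10930*(-1/10512)) + 2981 = (-11722/8585 - 5465/5256) + 2981 = -108527857/45122760 + 2981 = 134402419703/45122760 ≈ 2978.6)
(I(G) + 27380)/(A + (21890 - 23091)) = (-9*57 + 27380)/(134402419703/45122760 + (21890 - 23091)) = (-513 + 27380)/(134402419703/45122760 - 1201) = 26867/(80209984943/45122760) = 26867*(45122760/80209984943) = 1212313192920/80209984943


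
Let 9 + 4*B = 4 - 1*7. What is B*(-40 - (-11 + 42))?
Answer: 213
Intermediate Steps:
B = -3 (B = -9/4 + (4 - 1*7)/4 = -9/4 + (4 - 7)/4 = -9/4 + (¼)*(-3) = -9/4 - ¾ = -3)
B*(-40 - (-11 + 42)) = -3*(-40 - (-11 + 42)) = -3*(-40 - 1*31) = -3*(-40 - 31) = -3*(-71) = 213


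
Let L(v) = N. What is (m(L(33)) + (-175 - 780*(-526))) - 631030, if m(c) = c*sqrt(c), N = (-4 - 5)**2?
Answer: -220196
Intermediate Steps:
N = 81 (N = (-9)**2 = 81)
L(v) = 81
m(c) = c**(3/2)
(m(L(33)) + (-175 - 780*(-526))) - 631030 = (81**(3/2) + (-175 - 780*(-526))) - 631030 = (729 + (-175 + 410280)) - 631030 = (729 + 410105) - 631030 = 410834 - 631030 = -220196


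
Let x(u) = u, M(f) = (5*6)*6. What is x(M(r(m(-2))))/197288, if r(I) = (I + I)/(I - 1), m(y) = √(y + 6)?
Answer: 45/49322 ≈ 0.00091237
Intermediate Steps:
m(y) = √(6 + y)
r(I) = 2*I/(-1 + I) (r(I) = (2*I)/(-1 + I) = 2*I/(-1 + I))
M(f) = 180 (M(f) = 30*6 = 180)
x(M(r(m(-2))))/197288 = 180/197288 = 180*(1/197288) = 45/49322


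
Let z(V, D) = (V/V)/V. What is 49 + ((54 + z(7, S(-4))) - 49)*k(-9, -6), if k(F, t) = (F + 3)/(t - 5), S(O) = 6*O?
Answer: 3989/77 ≈ 51.805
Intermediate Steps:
z(V, D) = 1/V
k(F, t) = (3 + F)/(-5 + t)
49 + ((54 + z(7, S(-4))) - 49)*k(-9, -6) = 49 + ((54 + 1/7) - 49)*((3 - 9)/(-5 - 6)) = 49 + ((54 + ⅐) - 49)*(-6/(-11)) = 49 + (379/7 - 49)*(-1/11*(-6)) = 49 + (36/7)*(6/11) = 49 + 216/77 = 3989/77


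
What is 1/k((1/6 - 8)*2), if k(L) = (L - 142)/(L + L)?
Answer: 94/473 ≈ 0.19873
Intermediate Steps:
k(L) = (-142 + L)/(2*L) (k(L) = (-142 + L)/((2*L)) = (-142 + L)*(1/(2*L)) = (-142 + L)/(2*L))
1/k((1/6 - 8)*2) = 1/((-142 + (1/6 - 8)*2)/(2*(((1/6 - 8)*2)))) = 1/((-142 + (⅙ - 8)*2)/(2*(((⅙ - 8)*2)))) = 1/((-142 - 47/6*2)/(2*((-47/6*2)))) = 1/((-142 - 47/3)/(2*(-47/3))) = 1/((½)*(-3/47)*(-473/3)) = 1/(473/94) = 94/473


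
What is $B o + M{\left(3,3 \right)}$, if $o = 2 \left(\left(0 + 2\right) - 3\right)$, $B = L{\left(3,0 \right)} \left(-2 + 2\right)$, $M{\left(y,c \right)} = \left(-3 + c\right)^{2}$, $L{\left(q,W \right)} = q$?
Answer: $0$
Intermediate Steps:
$B = 0$ ($B = 3 \left(-2 + 2\right) = 3 \cdot 0 = 0$)
$o = -2$ ($o = 2 \left(2 - 3\right) = 2 \left(-1\right) = -2$)
$B o + M{\left(3,3 \right)} = 0 \left(-2\right) + \left(-3 + 3\right)^{2} = 0 + 0^{2} = 0 + 0 = 0$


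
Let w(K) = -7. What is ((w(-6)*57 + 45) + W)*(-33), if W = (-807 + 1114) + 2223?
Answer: -71808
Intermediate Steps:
W = 2530 (W = 307 + 2223 = 2530)
((w(-6)*57 + 45) + W)*(-33) = ((-7*57 + 45) + 2530)*(-33) = ((-399 + 45) + 2530)*(-33) = (-354 + 2530)*(-33) = 2176*(-33) = -71808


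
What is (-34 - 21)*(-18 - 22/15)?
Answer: 3212/3 ≈ 1070.7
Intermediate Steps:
(-34 - 21)*(-18 - 22/15) = -55*(-18 - 22*1/15) = -55*(-18 - 22/15) = -55*(-292/15) = 3212/3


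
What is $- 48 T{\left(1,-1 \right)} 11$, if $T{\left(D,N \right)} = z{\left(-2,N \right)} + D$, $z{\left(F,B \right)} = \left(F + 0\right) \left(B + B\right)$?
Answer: $-2640$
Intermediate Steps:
$z{\left(F,B \right)} = 2 B F$ ($z{\left(F,B \right)} = F 2 B = 2 B F$)
$T{\left(D,N \right)} = D - 4 N$ ($T{\left(D,N \right)} = 2 N \left(-2\right) + D = - 4 N + D = D - 4 N$)
$- 48 T{\left(1,-1 \right)} 11 = - 48 \left(1 - -4\right) 11 = - 48 \left(1 + 4\right) 11 = \left(-48\right) 5 \cdot 11 = \left(-240\right) 11 = -2640$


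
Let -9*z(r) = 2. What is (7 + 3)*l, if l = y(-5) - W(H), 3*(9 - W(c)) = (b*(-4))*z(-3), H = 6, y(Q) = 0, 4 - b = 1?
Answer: -730/9 ≈ -81.111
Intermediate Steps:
b = 3 (b = 4 - 1*1 = 4 - 1 = 3)
z(r) = -2/9 (z(r) = -1/9*2 = -2/9)
W(c) = 73/9 (W(c) = 9 - 3*(-4)*(-2)/(3*9) = 9 - (-4)*(-2)/9 = 9 - 1/3*8/3 = 9 - 8/9 = 73/9)
l = -73/9 (l = 0 - 1*73/9 = 0 - 73/9 = -73/9 ≈ -8.1111)
(7 + 3)*l = (7 + 3)*(-73/9) = 10*(-73/9) = -730/9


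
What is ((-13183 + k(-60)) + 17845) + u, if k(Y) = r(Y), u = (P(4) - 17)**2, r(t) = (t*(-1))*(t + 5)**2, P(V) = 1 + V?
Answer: 186306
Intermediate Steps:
r(t) = -t*(5 + t)**2 (r(t) = (-t)*(5 + t)**2 = -t*(5 + t)**2)
u = 144 (u = ((1 + 4) - 17)**2 = (5 - 17)**2 = (-12)**2 = 144)
k(Y) = -Y*(5 + Y)**2
((-13183 + k(-60)) + 17845) + u = ((-13183 - 1*(-60)*(5 - 60)**2) + 17845) + 144 = ((-13183 - 1*(-60)*(-55)**2) + 17845) + 144 = ((-13183 - 1*(-60)*3025) + 17845) + 144 = ((-13183 + 181500) + 17845) + 144 = (168317 + 17845) + 144 = 186162 + 144 = 186306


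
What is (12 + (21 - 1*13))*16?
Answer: 320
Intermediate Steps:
(12 + (21 - 1*13))*16 = (12 + (21 - 13))*16 = (12 + 8)*16 = 20*16 = 320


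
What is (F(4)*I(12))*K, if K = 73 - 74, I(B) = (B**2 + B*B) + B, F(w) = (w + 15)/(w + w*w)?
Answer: -285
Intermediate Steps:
F(w) = (15 + w)/(w + w**2)
I(B) = B + 2*B**2 (I(B) = (B**2 + B**2) + B = 2*B**2 + B = B + 2*B**2)
K = -1
(F(4)*I(12))*K = (((15 + 4)/(4*(1 + 4)))*(12*(1 + 2*12)))*(-1) = (((1/4)*19/5)*(12*(1 + 24)))*(-1) = (((1/4)*(1/5)*19)*(12*25))*(-1) = ((19/20)*300)*(-1) = 285*(-1) = -285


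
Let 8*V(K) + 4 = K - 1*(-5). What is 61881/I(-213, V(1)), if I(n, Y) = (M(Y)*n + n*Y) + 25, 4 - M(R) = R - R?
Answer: -247524/3521 ≈ -70.299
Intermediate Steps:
M(R) = 4 (M(R) = 4 - (R - R) = 4 - 1*0 = 4 + 0 = 4)
V(K) = ⅛ + K/8 (V(K) = -½ + (K - 1*(-5))/8 = -½ + (K + 5)/8 = -½ + (5 + K)/8 = -½ + (5/8 + K/8) = ⅛ + K/8)
I(n, Y) = 25 + 4*n + Y*n (I(n, Y) = (4*n + n*Y) + 25 = (4*n + Y*n) + 25 = 25 + 4*n + Y*n)
61881/I(-213, V(1)) = 61881/(25 + 4*(-213) + (⅛ + (⅛)*1)*(-213)) = 61881/(25 - 852 + (⅛ + ⅛)*(-213)) = 61881/(25 - 852 + (¼)*(-213)) = 61881/(25 - 852 - 213/4) = 61881/(-3521/4) = 61881*(-4/3521) = -247524/3521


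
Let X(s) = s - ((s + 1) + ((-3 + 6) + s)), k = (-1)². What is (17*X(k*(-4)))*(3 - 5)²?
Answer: 0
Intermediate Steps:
k = 1
X(s) = -4 - s (X(s) = s - ((1 + s) + (3 + s)) = s - (4 + 2*s) = s + (-4 - 2*s) = -4 - s)
(17*X(k*(-4)))*(3 - 5)² = (17*(-4 - (-4)))*(3 - 5)² = (17*(-4 - 1*(-4)))*(-2)² = (17*(-4 + 4))*4 = (17*0)*4 = 0*4 = 0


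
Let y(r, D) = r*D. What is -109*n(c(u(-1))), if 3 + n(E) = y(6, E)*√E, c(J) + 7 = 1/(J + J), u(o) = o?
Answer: 327 + 4905*I*√30/2 ≈ 327.0 + 13433.0*I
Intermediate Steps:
y(r, D) = D*r
c(J) = -7 + 1/(2*J) (c(J) = -7 + 1/(J + J) = -7 + 1/(2*J))
n(E) = -3 + 6*E^(3/2) (n(E) = -3 + (E*6)*√E = -3 + (6*E)*√E = -3 + 6*E^(3/2))
-109*n(c(u(-1))) = -109*(-3 + 6*(-7 + (½)/(-1))^(3/2)) = -109*(-3 + 6*(-7 + (½)*(-1))^(3/2)) = -109*(-3 + 6*(-7 - ½)^(3/2)) = -109*(-3 + 6*(-15/2)^(3/2)) = -109*(-3 + 6*(-15*I*√30/4)) = -109*(-3 - 45*I*√30/2) = 327 + 4905*I*√30/2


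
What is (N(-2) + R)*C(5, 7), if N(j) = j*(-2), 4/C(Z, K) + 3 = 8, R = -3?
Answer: ⅘ ≈ 0.80000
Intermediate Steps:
C(Z, K) = ⅘ (C(Z, K) = 4/(-3 + 8) = 4/5 = 4*(⅕) = ⅘)
N(j) = -2*j
(N(-2) + R)*C(5, 7) = (-2*(-2) - 3)*(⅘) = (4 - 3)*(⅘) = 1*(⅘) = ⅘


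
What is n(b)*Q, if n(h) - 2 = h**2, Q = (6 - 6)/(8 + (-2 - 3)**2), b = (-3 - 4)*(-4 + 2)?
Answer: 0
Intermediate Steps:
b = 14 (b = -7*(-2) = 14)
Q = 0 (Q = 0/(8 + (-5)**2) = 0/(8 + 25) = 0/33 = 0*(1/33) = 0)
n(h) = 2 + h**2
n(b)*Q = (2 + 14**2)*0 = (2 + 196)*0 = 198*0 = 0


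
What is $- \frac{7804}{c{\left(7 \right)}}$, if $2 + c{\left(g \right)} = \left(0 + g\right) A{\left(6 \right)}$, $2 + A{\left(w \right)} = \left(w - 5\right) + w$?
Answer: $- \frac{7804}{33} \approx -236.48$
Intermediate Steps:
$A{\left(w \right)} = -7 + 2 w$ ($A{\left(w \right)} = -2 + \left(\left(w - 5\right) + w\right) = -2 + \left(\left(-5 + w\right) + w\right) = -2 + \left(-5 + 2 w\right) = -7 + 2 w$)
$c{\left(g \right)} = -2 + 5 g$ ($c{\left(g \right)} = -2 + \left(0 + g\right) \left(-7 + 2 \cdot 6\right) = -2 + g \left(-7 + 12\right) = -2 + g 5 = -2 + 5 g$)
$- \frac{7804}{c{\left(7 \right)}} = - \frac{7804}{-2 + 5 \cdot 7} = - \frac{7804}{-2 + 35} = - \frac{7804}{33}$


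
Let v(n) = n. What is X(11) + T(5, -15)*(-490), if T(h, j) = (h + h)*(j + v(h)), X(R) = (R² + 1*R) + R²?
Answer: 49253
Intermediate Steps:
X(R) = R + 2*R² (X(R) = (R² + R) + R² = (R + R²) + R² = R + 2*R²)
T(h, j) = 2*h*(h + j) (T(h, j) = (h + h)*(j + h) = (2*h)*(h + j) = 2*h*(h + j))
X(11) + T(5, -15)*(-490) = 11*(1 + 2*11) + (2*5*(5 - 15))*(-490) = 11*(1 + 22) + (2*5*(-10))*(-490) = 11*23 - 100*(-490) = 253 + 49000 = 49253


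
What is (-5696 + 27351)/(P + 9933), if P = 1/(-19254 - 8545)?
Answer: 601987345/276127466 ≈ 2.1801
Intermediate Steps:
P = -1/27799 (P = 1/(-27799) = -1/27799 ≈ -3.5973e-5)
(-5696 + 27351)/(P + 9933) = (-5696 + 27351)/(-1/27799 + 9933) = 21655/(276127466/27799) = 21655*(27799/276127466) = 601987345/276127466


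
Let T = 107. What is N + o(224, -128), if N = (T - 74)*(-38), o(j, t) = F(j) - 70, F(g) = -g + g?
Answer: -1324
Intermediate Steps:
F(g) = 0
o(j, t) = -70 (o(j, t) = 0 - 70 = -70)
N = -1254 (N = (107 - 74)*(-38) = 33*(-38) = -1254)
N + o(224, -128) = -1254 - 70 = -1324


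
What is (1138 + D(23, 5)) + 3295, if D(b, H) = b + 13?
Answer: 4469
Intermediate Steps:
D(b, H) = 13 + b
(1138 + D(23, 5)) + 3295 = (1138 + (13 + 23)) + 3295 = (1138 + 36) + 3295 = 1174 + 3295 = 4469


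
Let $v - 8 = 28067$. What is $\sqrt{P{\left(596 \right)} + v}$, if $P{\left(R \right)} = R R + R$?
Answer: $\sqrt{383887} \approx 619.59$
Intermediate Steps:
$v = 28075$ ($v = 8 + 28067 = 28075$)
$P{\left(R \right)} = R + R^{2}$ ($P{\left(R \right)} = R^{2} + R = R + R^{2}$)
$\sqrt{P{\left(596 \right)} + v} = \sqrt{596 \left(1 + 596\right) + 28075} = \sqrt{596 \cdot 597 + 28075} = \sqrt{355812 + 28075} = \sqrt{383887}$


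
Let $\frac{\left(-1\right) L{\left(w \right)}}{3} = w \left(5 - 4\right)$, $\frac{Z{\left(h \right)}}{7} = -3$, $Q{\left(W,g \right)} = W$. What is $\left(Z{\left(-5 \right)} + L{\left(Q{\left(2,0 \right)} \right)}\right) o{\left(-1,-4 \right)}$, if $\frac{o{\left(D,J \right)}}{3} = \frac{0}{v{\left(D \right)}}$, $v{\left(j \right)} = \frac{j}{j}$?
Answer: $0$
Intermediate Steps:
$v{\left(j \right)} = 1$
$Z{\left(h \right)} = -21$ ($Z{\left(h \right)} = 7 \left(-3\right) = -21$)
$o{\left(D,J \right)} = 0$ ($o{\left(D,J \right)} = 3 \cdot \frac{0}{1} = 3 \cdot 0 \cdot 1 = 3 \cdot 0 = 0$)
$L{\left(w \right)} = - 3 w$ ($L{\left(w \right)} = - 3 w \left(5 - 4\right) = - 3 w 1 = - 3 w$)
$\left(Z{\left(-5 \right)} + L{\left(Q{\left(2,0 \right)} \right)}\right) o{\left(-1,-4 \right)} = \left(-21 - 6\right) 0 = \left(-27\right) 0 = 0$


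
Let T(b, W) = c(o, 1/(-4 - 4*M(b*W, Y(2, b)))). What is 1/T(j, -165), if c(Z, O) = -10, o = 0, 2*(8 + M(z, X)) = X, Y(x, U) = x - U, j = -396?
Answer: -⅒ ≈ -0.10000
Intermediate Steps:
M(z, X) = -8 + X/2
T(b, W) = -10
1/T(j, -165) = 1/(-10) = -⅒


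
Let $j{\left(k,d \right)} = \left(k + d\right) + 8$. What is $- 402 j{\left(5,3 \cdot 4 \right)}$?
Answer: $-10050$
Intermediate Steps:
$j{\left(k,d \right)} = 8 + d + k$ ($j{\left(k,d \right)} = \left(d + k\right) + 8 = 8 + d + k$)
$- 402 j{\left(5,3 \cdot 4 \right)} = - 402 \left(8 + 3 \cdot 4 + 5\right) = - 402 \left(8 + 12 + 5\right) = \left(-402\right) 25 = -10050$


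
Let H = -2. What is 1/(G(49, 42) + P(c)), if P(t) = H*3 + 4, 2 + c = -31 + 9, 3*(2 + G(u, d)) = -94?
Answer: -3/106 ≈ -0.028302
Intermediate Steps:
G(u, d) = -100/3 (G(u, d) = -2 + (1/3)*(-94) = -2 - 94/3 = -100/3)
c = -24 (c = -2 + (-31 + 9) = -2 - 22 = -24)
P(t) = -2 (P(t) = -2*3 + 4 = -6 + 4 = -2)
1/(G(49, 42) + P(c)) = 1/(-100/3 - 2) = 1/(-106/3) = -3/106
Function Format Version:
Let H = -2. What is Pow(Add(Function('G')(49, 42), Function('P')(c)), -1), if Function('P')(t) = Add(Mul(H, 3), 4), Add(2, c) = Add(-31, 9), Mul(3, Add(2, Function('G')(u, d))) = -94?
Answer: Rational(-3, 106) ≈ -0.028302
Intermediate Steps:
Function('G')(u, d) = Rational(-100, 3) (Function('G')(u, d) = Add(-2, Mul(Rational(1, 3), -94)) = Add(-2, Rational(-94, 3)) = Rational(-100, 3))
c = -24 (c = Add(-2, Add(-31, 9)) = Add(-2, -22) = -24)
Function('P')(t) = -2 (Function('P')(t) = Add(Mul(-2, 3), 4) = Add(-6, 4) = -2)
Pow(Add(Function('G')(49, 42), Function('P')(c)), -1) = Pow(Add(Rational(-100, 3), -2), -1) = Pow(Rational(-106, 3), -1) = Rational(-3, 106)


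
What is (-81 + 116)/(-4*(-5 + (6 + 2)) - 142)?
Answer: -5/22 ≈ -0.22727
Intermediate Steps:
(-81 + 116)/(-4*(-5 + (6 + 2)) - 142) = 35/(-4*(-5 + 8) - 142) = 35/(-4*3 - 142) = 35/(-12 - 142) = 35/(-154) = -1/154*35 = -5/22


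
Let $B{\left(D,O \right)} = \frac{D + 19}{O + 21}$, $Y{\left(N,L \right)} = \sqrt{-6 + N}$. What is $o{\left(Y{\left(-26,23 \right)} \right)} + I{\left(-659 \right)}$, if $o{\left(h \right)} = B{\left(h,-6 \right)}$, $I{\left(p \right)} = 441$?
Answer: $\frac{6634}{15} + \frac{4 i \sqrt{2}}{15} \approx 442.27 + 0.37712 i$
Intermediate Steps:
$B{\left(D,O \right)} = \frac{19 + D}{21 + O}$
$o{\left(h \right)} = \frac{19}{15} + \frac{h}{15}$ ($o{\left(h \right)} = \frac{19 + h}{21 - 6} = \frac{19 + h}{15} = \frac{19}{15} + \frac{h}{15}$)
$o{\left(Y{\left(-26,23 \right)} \right)} + I{\left(-659 \right)} = \left(\frac{19}{15} + \frac{\sqrt{-6 - 26}}{15}\right) + 441 = \left(\frac{19}{15} + \frac{\sqrt{-32}}{15}\right) + 441 = \left(\frac{19}{15} + \frac{4 i \sqrt{2}}{15}\right) + 441 = \frac{6634}{15} + \frac{4 i \sqrt{2}}{15}$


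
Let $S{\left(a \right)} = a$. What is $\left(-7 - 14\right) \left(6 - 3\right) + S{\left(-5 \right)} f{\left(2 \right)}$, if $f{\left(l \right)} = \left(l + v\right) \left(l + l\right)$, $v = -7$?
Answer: $37$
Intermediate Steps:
$f{\left(l \right)} = 2 l \left(-7 + l\right)$ ($f{\left(l \right)} = \left(l - 7\right) \left(l + l\right) = \left(-7 + l\right) 2 l = 2 l \left(-7 + l\right)$)
$\left(-7 - 14\right) \left(6 - 3\right) + S{\left(-5 \right)} f{\left(2 \right)} = \left(-7 - 14\right) \left(6 - 3\right) - 5 \cdot 2 \cdot 2 \left(-7 + 2\right) = \left(-21\right) 3 - 5 \cdot 2 \cdot 2 \left(-5\right) = -63 - -100 = -63 + 100 = 37$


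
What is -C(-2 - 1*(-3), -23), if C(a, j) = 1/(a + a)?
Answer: -1/2 ≈ -0.50000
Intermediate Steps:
C(a, j) = 1/(2*a)
-C(-2 - 1*(-3), -23) = -1/(2*(-2 - 1*(-3))) = -1/(2*(-2 + 3)) = -1/(2*1) = -1/2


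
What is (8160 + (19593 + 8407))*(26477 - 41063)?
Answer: -527429760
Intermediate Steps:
(8160 + (19593 + 8407))*(26477 - 41063) = (8160 + 28000)*(-14586) = 36160*(-14586) = -527429760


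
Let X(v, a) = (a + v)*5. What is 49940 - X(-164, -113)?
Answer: 51325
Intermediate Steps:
X(v, a) = 5*a + 5*v
49940 - X(-164, -113) = 49940 - (5*(-113) + 5*(-164)) = 49940 - (-565 - 820) = 49940 - 1*(-1385) = 49940 + 1385 = 51325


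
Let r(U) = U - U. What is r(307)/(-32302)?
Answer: 0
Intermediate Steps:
r(U) = 0
r(307)/(-32302) = 0/(-32302) = 0*(-1/32302) = 0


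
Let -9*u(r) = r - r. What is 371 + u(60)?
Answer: 371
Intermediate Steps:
u(r) = 0 (u(r) = -(r - r)/9 = -⅑*0 = 0)
371 + u(60) = 371 + 0 = 371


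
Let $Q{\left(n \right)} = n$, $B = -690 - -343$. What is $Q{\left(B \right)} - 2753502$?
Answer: $-2753849$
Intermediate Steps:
$B = -347$ ($B = -690 + 343 = -347$)
$Q{\left(B \right)} - 2753502 = -347 - 2753502 = -2753849$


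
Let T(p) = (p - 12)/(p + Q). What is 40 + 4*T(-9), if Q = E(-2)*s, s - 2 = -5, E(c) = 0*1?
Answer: 148/3 ≈ 49.333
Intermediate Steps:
E(c) = 0
s = -3 (s = 2 - 5 = -3)
Q = 0 (Q = 0*(-3) = 0)
T(p) = (-12 + p)/p (T(p) = (p - 12)/(p + 0) = (-12 + p)/p)
40 + 4*T(-9) = 40 + 4*((-12 - 9)/(-9)) = 40 + 4*(-1/9*(-21)) = 40 + 4*(7/3) = 40 + 28/3 = 148/3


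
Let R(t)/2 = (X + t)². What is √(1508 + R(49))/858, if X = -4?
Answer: √5558/858 ≈ 0.086890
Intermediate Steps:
R(t) = 2*(-4 + t)²
√(1508 + R(49))/858 = √(1508 + 2*(-4 + 49)²)/858 = √(1508 + 2*45²)*(1/858) = √(1508 + 2*2025)*(1/858) = √(1508 + 4050)*(1/858) = √5558*(1/858) = √5558/858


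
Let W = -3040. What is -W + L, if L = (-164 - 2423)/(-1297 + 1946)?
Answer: 1970373/649 ≈ 3036.0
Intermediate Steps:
L = -2587/649 ≈ -3.9861
-W + L = -1*(-3040) - 2587/649 = 3040 - 2587/649 = 1970373/649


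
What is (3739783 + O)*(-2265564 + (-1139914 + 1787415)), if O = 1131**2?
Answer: -8120967585472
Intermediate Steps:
O = 1279161
(3739783 + O)*(-2265564 + (-1139914 + 1787415)) = (3739783 + 1279161)*(-2265564 + (-1139914 + 1787415)) = 5018944*(-2265564 + 647501) = 5018944*(-1618063) = -8120967585472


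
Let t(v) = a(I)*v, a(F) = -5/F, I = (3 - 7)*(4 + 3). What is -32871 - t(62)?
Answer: -460349/14 ≈ -32882.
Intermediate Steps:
I = -28 (I = -4*7 = -28)
t(v) = 5*v/28 (t(v) = (-5/(-28))*v = (-5*(-1/28))*v = 5*v/28)
-32871 - t(62) = -32871 - 5*62/28 = -32871 - 1*155/14 = -32871 - 155/14 = -460349/14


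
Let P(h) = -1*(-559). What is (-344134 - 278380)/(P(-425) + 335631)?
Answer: -311257/168095 ≈ -1.8517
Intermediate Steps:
P(h) = 559
(-344134 - 278380)/(P(-425) + 335631) = (-344134 - 278380)/(559 + 335631) = -622514/336190 = -622514*1/336190 = -311257/168095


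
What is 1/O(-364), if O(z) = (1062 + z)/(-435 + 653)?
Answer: 109/349 ≈ 0.31232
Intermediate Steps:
O(z) = 531/109 + z/218 (O(z) = (1062 + z)/218 = (1062 + z)*(1/218) = 531/109 + z/218)
1/O(-364) = 1/(531/109 + (1/218)*(-364)) = 1/(531/109 - 182/109) = 1/(349/109) = 109/349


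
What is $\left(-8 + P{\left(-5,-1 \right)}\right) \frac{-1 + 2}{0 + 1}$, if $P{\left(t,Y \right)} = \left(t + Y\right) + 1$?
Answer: $-13$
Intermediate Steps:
$P{\left(t,Y \right)} = 1 + Y + t$ ($P{\left(t,Y \right)} = \left(Y + t\right) + 1 = 1 + Y + t$)
$\left(-8 + P{\left(-5,-1 \right)}\right) \frac{-1 + 2}{0 + 1} = \left(-8 - 5\right) \frac{-1 + 2}{0 + 1} = \left(-8 - 5\right) 1 \cdot 1^{-1} = - 13 \cdot 1 \cdot 1 = \left(-13\right) 1 = -13$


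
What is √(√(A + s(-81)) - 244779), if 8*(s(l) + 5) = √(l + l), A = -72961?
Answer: √(-979116 + √6*√(-194576 + 3*I*√2))/2 ≈ 0.27299 + 494.75*I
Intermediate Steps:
s(l) = -5 + √2*√l/8 (s(l) = -5 + √(l + l)/8 = -5 + √(2*l)/8 = -5 + (√2*√l)/8 = -5 + √2*√l/8)
√(√(A + s(-81)) - 244779) = √(√(-72961 + (-5 + √2*√(-81)/8)) - 244779) = √(√(-72961 + (-5 + √2*(9*I)/8)) - 244779) = √(√(-72961 + (-5 + 9*I*√2/8)) - 244779) = √(√(-72966 + 9*I*√2/8) - 244779) = √(-244779 + √(-72966 + 9*I*√2/8))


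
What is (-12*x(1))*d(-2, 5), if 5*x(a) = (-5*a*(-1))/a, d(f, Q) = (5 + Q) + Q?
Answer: -180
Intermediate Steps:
d(f, Q) = 5 + 2*Q
x(a) = 1 (x(a) = ((-5*a*(-1))/a)/5 = ((5*a)/a)/5 = (⅕)*5 = 1)
(-12*x(1))*d(-2, 5) = (-12*1)*(5 + 2*5) = -12*(5 + 10) = -12*15 = -180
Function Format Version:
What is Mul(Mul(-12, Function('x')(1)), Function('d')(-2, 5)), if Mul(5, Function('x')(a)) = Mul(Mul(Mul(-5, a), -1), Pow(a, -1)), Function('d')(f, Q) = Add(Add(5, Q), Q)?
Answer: -180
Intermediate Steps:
Function('d')(f, Q) = Add(5, Mul(2, Q))
Function('x')(a) = 1 (Function('x')(a) = Mul(Rational(1, 5), Mul(Mul(Mul(-5, a), -1), Pow(a, -1))) = Mul(Rational(1, 5), Mul(Mul(5, a), Pow(a, -1))) = Mul(Rational(1, 5), 5) = 1)
Mul(Mul(-12, Function('x')(1)), Function('d')(-2, 5)) = Mul(Mul(-12, 1), Add(5, Mul(2, 5))) = Mul(-12, Add(5, 10)) = Mul(-12, 15) = -180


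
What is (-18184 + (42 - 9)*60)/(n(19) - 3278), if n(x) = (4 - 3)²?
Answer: 16204/3277 ≈ 4.9448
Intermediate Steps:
n(x) = 1 (n(x) = 1² = 1)
(-18184 + (42 - 9)*60)/(n(19) - 3278) = (-18184 + (42 - 9)*60)/(1 - 3278) = (-18184 + 33*60)/(-3277) = (-18184 + 1980)*(-1/3277) = -16204*(-1/3277) = 16204/3277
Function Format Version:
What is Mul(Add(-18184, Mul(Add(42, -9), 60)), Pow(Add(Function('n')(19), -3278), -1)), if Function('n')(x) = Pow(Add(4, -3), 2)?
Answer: Rational(16204, 3277) ≈ 4.9448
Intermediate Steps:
Function('n')(x) = 1 (Function('n')(x) = Pow(1, 2) = 1)
Mul(Add(-18184, Mul(Add(42, -9), 60)), Pow(Add(Function('n')(19), -3278), -1)) = Mul(Add(-18184, Mul(Add(42, -9), 60)), Pow(Add(1, -3278), -1)) = Mul(Add(-18184, Mul(33, 60)), Pow(-3277, -1)) = Mul(Add(-18184, 1980), Rational(-1, 3277)) = Mul(-16204, Rational(-1, 3277)) = Rational(16204, 3277)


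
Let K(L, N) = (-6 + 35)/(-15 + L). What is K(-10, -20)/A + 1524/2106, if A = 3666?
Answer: 596639/824850 ≈ 0.72333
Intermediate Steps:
K(L, N) = 29/(-15 + L)
K(-10, -20)/A + 1524/2106 = (29/(-15 - 10))/3666 + 1524/2106 = (29/(-25))*(1/3666) + 1524*(1/2106) = (29*(-1/25))*(1/3666) + 254/351 = -29/25*1/3666 + 254/351 = -29/91650 + 254/351 = 596639/824850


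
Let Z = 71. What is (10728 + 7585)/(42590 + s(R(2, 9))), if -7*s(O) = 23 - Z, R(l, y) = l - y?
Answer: 128191/298178 ≈ 0.42991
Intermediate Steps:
s(O) = 48/7 (s(O) = -(23 - 1*71)/7 = -(23 - 71)/7 = -⅐*(-48) = 48/7)
(10728 + 7585)/(42590 + s(R(2, 9))) = (10728 + 7585)/(42590 + 48/7) = 18313/(298178/7) = 18313*(7/298178) = 128191/298178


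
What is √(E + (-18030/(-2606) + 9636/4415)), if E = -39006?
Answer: 3*I*√143396254970183785/5752745 ≈ 197.48*I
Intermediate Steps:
√(E + (-18030/(-2606) + 9636/4415)) = √(-39006 + (-18030/(-2606) + 9636/4415)) = √(-39006 + (-18030*(-1/2606) + 9636*(1/4415))) = √(-39006 + (9015/1303 + 9636/4415)) = √(-39006 + 52356933/5752745) = √(-224339214537/5752745) = 3*I*√143396254970183785/5752745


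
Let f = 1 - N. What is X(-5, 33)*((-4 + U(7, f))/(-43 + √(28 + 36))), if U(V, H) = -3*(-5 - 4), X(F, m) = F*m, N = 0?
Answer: 759/7 ≈ 108.43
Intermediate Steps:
f = 1 (f = 1 - 1*0 = 1 + 0 = 1)
U(V, H) = 27 (U(V, H) = -3*(-9) = 27)
X(-5, 33)*((-4 + U(7, f))/(-43 + √(28 + 36))) = (-5*33)*((-4 + 27)/(-43 + √(28 + 36))) = -3795/(-43 + √64) = -3795/(-43 + 8) = -3795/(-35) = -3795*(-1)/35 = -165*(-23/35) = 759/7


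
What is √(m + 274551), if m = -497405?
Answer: I*√222854 ≈ 472.07*I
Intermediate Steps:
√(m + 274551) = √(-497405 + 274551) = √(-222854) = I*√222854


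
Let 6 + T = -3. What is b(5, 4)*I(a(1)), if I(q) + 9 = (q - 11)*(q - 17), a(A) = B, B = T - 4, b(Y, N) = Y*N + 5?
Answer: 17775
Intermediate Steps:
T = -9 (T = -6 - 3 = -9)
b(Y, N) = 5 + N*Y (b(Y, N) = N*Y + 5 = 5 + N*Y)
B = -13 (B = -9 - 4 = -13)
a(A) = -13
I(q) = -9 + (-17 + q)*(-11 + q) (I(q) = -9 + (q - 11)*(q - 17) = -9 + (-11 + q)*(-17 + q) = -9 + (-17 + q)*(-11 + q))
b(5, 4)*I(a(1)) = (5 + 4*5)*(178 + (-13)² - 28*(-13)) = (5 + 20)*(178 + 169 + 364) = 25*711 = 17775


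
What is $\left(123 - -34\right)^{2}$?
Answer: $24649$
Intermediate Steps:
$\left(123 - -34\right)^{2} = \left(123 + 34\right)^{2} = 157^{2} = 24649$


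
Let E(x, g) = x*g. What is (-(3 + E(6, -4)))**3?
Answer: 9261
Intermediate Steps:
E(x, g) = g*x
(-(3 + E(6, -4)))**3 = (-(3 - 4*6))**3 = (-(3 - 24))**3 = (-1*(-21))**3 = 21**3 = 9261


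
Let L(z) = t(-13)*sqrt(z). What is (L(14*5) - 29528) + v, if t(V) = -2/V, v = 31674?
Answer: 2146 + 2*sqrt(70)/13 ≈ 2147.3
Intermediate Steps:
L(z) = 2*sqrt(z)/13 (L(z) = (-2/(-13))*sqrt(z) = (-2*(-1/13))*sqrt(z) = 2*sqrt(z)/13)
(L(14*5) - 29528) + v = (2*sqrt(14*5)/13 - 29528) + 31674 = (2*sqrt(70)/13 - 29528) + 31674 = (-29528 + 2*sqrt(70)/13) + 31674 = 2146 + 2*sqrt(70)/13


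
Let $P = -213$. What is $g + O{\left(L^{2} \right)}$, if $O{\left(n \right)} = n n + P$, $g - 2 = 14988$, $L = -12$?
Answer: $35513$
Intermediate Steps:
$g = 14990$ ($g = 2 + 14988 = 14990$)
$O{\left(n \right)} = -213 + n^{2}$ ($O{\left(n \right)} = n n - 213 = n^{2} - 213 = -213 + n^{2}$)
$g + O{\left(L^{2} \right)} = 14990 - \left(213 - \left(\left(-12\right)^{2}\right)^{2}\right) = 14990 - \left(213 - 144^{2}\right) = 14990 + \left(-213 + 20736\right) = 14990 + 20523 = 35513$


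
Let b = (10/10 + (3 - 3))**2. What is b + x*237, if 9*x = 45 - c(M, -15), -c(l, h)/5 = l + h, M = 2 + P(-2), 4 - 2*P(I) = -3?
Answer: -389/6 ≈ -64.833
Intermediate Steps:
P(I) = 7/2 (P(I) = 2 - 1/2*(-3) = 2 + 3/2 = 7/2)
M = 11/2 (M = 2 + 7/2 = 11/2 ≈ 5.5000)
b = 1 (b = (10*(1/10) + 0)**2 = (1 + 0)**2 = 1**2 = 1)
c(l, h) = -5*h - 5*l (c(l, h) = -5*(l + h) = -5*(h + l) = -5*h - 5*l)
x = -5/18 (x = (45 - (-5*(-15) - 5*11/2))/9 = (45 - (75 - 55/2))/9 = (45 - 1*95/2)/9 = (45 - 95/2)/9 = (1/9)*(-5/2) = -5/18 ≈ -0.27778)
b + x*237 = 1 - 5/18*237 = 1 - 395/6 = -389/6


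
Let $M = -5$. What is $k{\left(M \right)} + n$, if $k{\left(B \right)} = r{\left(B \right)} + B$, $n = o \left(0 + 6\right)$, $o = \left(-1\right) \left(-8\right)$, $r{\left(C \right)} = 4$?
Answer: $47$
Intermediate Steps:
$o = 8$
$n = 48$ ($n = 8 \left(0 + 6\right) = 8 \cdot 6 = 48$)
$k{\left(B \right)} = 4 + B$
$k{\left(M \right)} + n = \left(4 - 5\right) + 48 = -1 + 48 = 47$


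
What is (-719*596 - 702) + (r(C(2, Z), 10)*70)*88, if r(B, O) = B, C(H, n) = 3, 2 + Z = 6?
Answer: -410746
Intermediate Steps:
Z = 4 (Z = -2 + 6 = 4)
(-719*596 - 702) + (r(C(2, Z), 10)*70)*88 = (-719*596 - 702) + (3*70)*88 = (-428524 - 702) + 210*88 = -429226 + 18480 = -410746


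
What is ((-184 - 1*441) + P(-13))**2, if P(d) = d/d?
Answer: 389376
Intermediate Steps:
P(d) = 1
((-184 - 1*441) + P(-13))**2 = ((-184 - 1*441) + 1)**2 = ((-184 - 441) + 1)**2 = (-625 + 1)**2 = (-624)**2 = 389376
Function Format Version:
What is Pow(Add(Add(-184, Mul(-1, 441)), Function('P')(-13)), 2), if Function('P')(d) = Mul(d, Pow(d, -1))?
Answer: 389376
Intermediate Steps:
Function('P')(d) = 1
Pow(Add(Add(-184, Mul(-1, 441)), Function('P')(-13)), 2) = Pow(Add(Add(-184, Mul(-1, 441)), 1), 2) = Pow(Add(Add(-184, -441), 1), 2) = Pow(Add(-625, 1), 2) = Pow(-624, 2) = 389376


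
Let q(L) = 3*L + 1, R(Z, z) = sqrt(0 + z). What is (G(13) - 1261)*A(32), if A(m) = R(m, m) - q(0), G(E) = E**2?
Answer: 1092 - 4368*sqrt(2) ≈ -5085.3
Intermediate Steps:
R(Z, z) = sqrt(z)
q(L) = 1 + 3*L
A(m) = -1 + sqrt(m) (A(m) = sqrt(m) - (1 + 3*0) = sqrt(m) - (1 + 0) = sqrt(m) - 1*1 = sqrt(m) - 1 = -1 + sqrt(m))
(G(13) - 1261)*A(32) = (13**2 - 1261)*(-1 + sqrt(32)) = (169 - 1261)*(-1 + 4*sqrt(2)) = -1092*(-1 + 4*sqrt(2)) = 1092 - 4368*sqrt(2)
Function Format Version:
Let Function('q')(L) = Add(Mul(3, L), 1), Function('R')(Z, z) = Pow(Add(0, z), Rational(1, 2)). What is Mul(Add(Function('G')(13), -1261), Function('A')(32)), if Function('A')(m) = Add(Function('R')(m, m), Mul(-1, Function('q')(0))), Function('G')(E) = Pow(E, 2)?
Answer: Add(1092, Mul(-4368, Pow(2, Rational(1, 2)))) ≈ -5085.3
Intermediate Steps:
Function('R')(Z, z) = Pow(z, Rational(1, 2))
Function('q')(L) = Add(1, Mul(3, L))
Function('A')(m) = Add(-1, Pow(m, Rational(1, 2))) (Function('A')(m) = Add(Pow(m, Rational(1, 2)), Mul(-1, Add(1, Mul(3, 0)))) = Add(Pow(m, Rational(1, 2)), Mul(-1, Add(1, 0))) = Add(Pow(m, Rational(1, 2)), Mul(-1, 1)) = Add(Pow(m, Rational(1, 2)), -1) = Add(-1, Pow(m, Rational(1, 2))))
Mul(Add(Function('G')(13), -1261), Function('A')(32)) = Mul(Add(Pow(13, 2), -1261), Add(-1, Pow(32, Rational(1, 2)))) = Mul(Add(169, -1261), Add(-1, Mul(4, Pow(2, Rational(1, 2))))) = Mul(-1092, Add(-1, Mul(4, Pow(2, Rational(1, 2))))) = Add(1092, Mul(-4368, Pow(2, Rational(1, 2))))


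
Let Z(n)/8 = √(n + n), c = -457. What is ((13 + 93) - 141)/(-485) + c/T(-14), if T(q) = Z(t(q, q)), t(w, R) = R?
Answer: 7/97 + 457*I*√7/112 ≈ 0.072165 + 10.796*I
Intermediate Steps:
Z(n) = 8*√2*√n (Z(n) = 8*√(n + n) = 8*√(2*n) = 8*(√2*√n) = 8*√2*√n)
T(q) = 8*√2*√q
((13 + 93) - 141)/(-485) + c/T(-14) = ((13 + 93) - 141)/(-485) - 457*(-I*√7/112) = (106 - 141)*(-1/485) - 457*(-I*√7/112) = -35*(-1/485) - 457*(-I*√7/112) = 7/97 - (-457)*I*√7/112 = 7/97 + 457*I*√7/112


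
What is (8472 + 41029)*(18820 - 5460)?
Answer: 661333360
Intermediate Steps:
(8472 + 41029)*(18820 - 5460) = 49501*13360 = 661333360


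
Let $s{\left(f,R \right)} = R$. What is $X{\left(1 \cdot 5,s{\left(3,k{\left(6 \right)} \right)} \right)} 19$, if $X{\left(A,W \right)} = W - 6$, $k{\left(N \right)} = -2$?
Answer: $-152$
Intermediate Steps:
$X{\left(A,W \right)} = -6 + W$
$X{\left(1 \cdot 5,s{\left(3,k{\left(6 \right)} \right)} \right)} 19 = \left(-6 - 2\right) 19 = \left(-8\right) 19 = -152$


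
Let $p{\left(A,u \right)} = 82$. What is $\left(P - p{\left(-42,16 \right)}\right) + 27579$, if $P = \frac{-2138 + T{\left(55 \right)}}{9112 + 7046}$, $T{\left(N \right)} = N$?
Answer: $\frac{444294443}{16158} \approx 27497.0$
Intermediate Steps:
$P = - \frac{2083}{16158}$ ($P = \frac{-2138 + 55}{9112 + 7046} = - \frac{2083}{16158} \approx -0.12891$)
$\left(P - p{\left(-42,16 \right)}\right) + 27579 = \left(- \frac{2083}{16158} - 82\right) + 27579 = - \frac{1327039}{16158} + 27579 = \frac{444294443}{16158}$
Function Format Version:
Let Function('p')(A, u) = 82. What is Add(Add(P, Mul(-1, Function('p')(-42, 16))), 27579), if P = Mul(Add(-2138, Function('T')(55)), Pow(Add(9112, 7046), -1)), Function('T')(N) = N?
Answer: Rational(444294443, 16158) ≈ 27497.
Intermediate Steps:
P = Rational(-2083, 16158) (P = Mul(Add(-2138, 55), Pow(Add(9112, 7046), -1)) = Mul(-2083, Pow(16158, -1)) = Mul(-2083, Rational(1, 16158)) = Rational(-2083, 16158) ≈ -0.12891)
Add(Add(P, Mul(-1, Function('p')(-42, 16))), 27579) = Add(Add(Rational(-2083, 16158), Mul(-1, 82)), 27579) = Add(Add(Rational(-2083, 16158), -82), 27579) = Add(Rational(-1327039, 16158), 27579) = Rational(444294443, 16158)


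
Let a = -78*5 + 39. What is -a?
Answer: 351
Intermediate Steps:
a = -351 (a = -390 + 39 = -351)
-a = -1*(-351) = 351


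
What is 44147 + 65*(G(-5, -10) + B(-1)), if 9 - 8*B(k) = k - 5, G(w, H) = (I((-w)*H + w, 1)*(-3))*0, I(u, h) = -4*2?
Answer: 354151/8 ≈ 44269.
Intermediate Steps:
I(u, h) = -8
G(w, H) = 0 (G(w, H) = -8*(-3)*0 = 24*0 = 0)
B(k) = 7/4 - k/8 (B(k) = 9/8 - (k - 5)/8 = 9/8 - (-5 + k)/8 = 9/8 + (5/8 - k/8) = 7/4 - k/8)
44147 + 65*(G(-5, -10) + B(-1)) = 44147 + 65*(0 + (7/4 - ⅛*(-1))) = 44147 + 65*(0 + (7/4 + ⅛)) = 44147 + 65*(0 + 15/8) = 44147 + 65*(15/8) = 44147 + 975/8 = 354151/8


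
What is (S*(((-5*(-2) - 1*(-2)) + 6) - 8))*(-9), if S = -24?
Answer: 2160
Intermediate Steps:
(S*(((-5*(-2) - 1*(-2)) + 6) - 8))*(-9) = -24*(((-5*(-2) - 1*(-2)) + 6) - 8)*(-9) = -24*(((10 + 2) + 6) - 8)*(-9) = -24*((12 + 6) - 8)*(-9) = -24*(18 - 8)*(-9) = -24*10*(-9) = -240*(-9) = 2160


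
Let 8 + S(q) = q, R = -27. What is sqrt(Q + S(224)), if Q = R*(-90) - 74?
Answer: 2*sqrt(643) ≈ 50.715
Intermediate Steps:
S(q) = -8 + q
Q = 2356 (Q = -27*(-90) - 74 = 2430 - 74 = 2356)
sqrt(Q + S(224)) = sqrt(2356 + (-8 + 224)) = sqrt(2356 + 216) = sqrt(2572) = 2*sqrt(643)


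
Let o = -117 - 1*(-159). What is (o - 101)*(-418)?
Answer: 24662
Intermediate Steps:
o = 42 (o = -117 + 159 = 42)
(o - 101)*(-418) = (42 - 101)*(-418) = -59*(-418) = 24662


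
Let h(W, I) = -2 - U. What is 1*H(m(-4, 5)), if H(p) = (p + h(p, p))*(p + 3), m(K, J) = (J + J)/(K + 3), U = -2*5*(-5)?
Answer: 434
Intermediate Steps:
U = 50 (U = -10*(-5) = 50)
m(K, J) = 2*J/(3 + K) (m(K, J) = (2*J)/(3 + K) = 2*J/(3 + K))
h(W, I) = -52 (h(W, I) = -2 - 1*50 = -2 - 50 = -52)
H(p) = (-52 + p)*(3 + p) (H(p) = (p - 52)*(p + 3) = (-52 + p)*(3 + p))
1*H(m(-4, 5)) = 1*(-156 + (2*5/(3 - 4))² - 98*5/(3 - 4)) = 1*(-156 + (2*5/(-1))² - 98*5/(-1)) = 1*(-156 + (2*5*(-1))² - 98*5*(-1)) = 1*(-156 + (-10)² - 49*(-10)) = 1*(-156 + 100 + 490) = 1*434 = 434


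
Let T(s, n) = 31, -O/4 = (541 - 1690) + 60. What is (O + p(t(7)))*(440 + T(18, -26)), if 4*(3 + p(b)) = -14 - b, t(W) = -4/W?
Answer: 28681545/14 ≈ 2.0487e+6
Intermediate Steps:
O = 4356 (O = -4*((541 - 1690) + 60) = -4*(-1149 + 60) = -4*(-1089) = 4356)
p(b) = -13/2 - b/4 (p(b) = -3 + (-14 - b)/4 = -3 + (-7/2 - b/4) = -13/2 - b/4)
(O + p(t(7)))*(440 + T(18, -26)) = (4356 + (-13/2 - (-1)/7))*(440 + 31) = (4356 + (-13/2 - (-1)/7))*471 = (4356 + (-13/2 - 1/4*(-4/7)))*471 = (4356 + (-13/2 + 1/7))*471 = (4356 - 89/14)*471 = (60895/14)*471 = 28681545/14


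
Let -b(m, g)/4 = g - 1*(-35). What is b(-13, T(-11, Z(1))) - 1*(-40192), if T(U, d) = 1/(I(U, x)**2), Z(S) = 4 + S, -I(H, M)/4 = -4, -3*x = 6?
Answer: 2563327/64 ≈ 40052.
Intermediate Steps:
x = -2 (x = -1/3*6 = -2)
I(H, M) = 16 (I(H, M) = -4*(-4) = 16)
T(U, d) = 1/256 (T(U, d) = 1/(16**2) = 1/256)
b(m, g) = -140 - 4*g (b(m, g) = -4*(g - 1*(-35)) = -4*(g + 35) = -4*(35 + g) = -140 - 4*g)
b(-13, T(-11, Z(1))) - 1*(-40192) = (-140 - 4*1/256) - 1*(-40192) = (-140 - 1/64) + 40192 = -8961/64 + 40192 = 2563327/64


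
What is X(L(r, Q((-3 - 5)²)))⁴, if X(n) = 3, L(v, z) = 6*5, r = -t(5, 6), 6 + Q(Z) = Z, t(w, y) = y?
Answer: 81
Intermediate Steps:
Q(Z) = -6 + Z
r = -6 (r = -1*6 = -6)
L(v, z) = 30
X(L(r, Q((-3 - 5)²)))⁴ = 3⁴ = 81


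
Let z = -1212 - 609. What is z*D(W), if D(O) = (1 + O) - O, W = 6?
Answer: -1821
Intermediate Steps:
z = -1821
D(O) = 1
z*D(W) = -1821*1 = -1821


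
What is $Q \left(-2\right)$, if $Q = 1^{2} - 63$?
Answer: $124$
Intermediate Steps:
$Q = -62$ ($Q = 1 - 63 = -62$)
$Q \left(-2\right) = \left(-62\right) \left(-2\right) = 124$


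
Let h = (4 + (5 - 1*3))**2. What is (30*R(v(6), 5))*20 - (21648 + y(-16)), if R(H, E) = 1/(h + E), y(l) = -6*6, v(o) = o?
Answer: -885492/41 ≈ -21597.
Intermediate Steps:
h = 36 (h = (4 + (5 - 3))**2 = (4 + 2)**2 = 6**2 = 36)
y(l) = -36
R(H, E) = 1/(36 + E)
(30*R(v(6), 5))*20 - (21648 + y(-16)) = (30/(36 + 5))*20 - (21648 - 36) = (30/41)*20 - 1*21612 = (30*(1/41))*20 - 21612 = (30/41)*20 - 21612 = 600/41 - 21612 = -885492/41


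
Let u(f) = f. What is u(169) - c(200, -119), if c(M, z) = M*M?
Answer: -39831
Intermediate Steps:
c(M, z) = M²
u(169) - c(200, -119) = 169 - 1*200² = 169 - 1*40000 = 169 - 40000 = -39831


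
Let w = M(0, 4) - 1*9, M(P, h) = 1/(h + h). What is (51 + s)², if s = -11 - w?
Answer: 152881/64 ≈ 2388.8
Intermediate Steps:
M(P, h) = 1/(2*h)
w = -71/8 (w = (½)/4 - 1*9 = (½)*(¼) - 9 = ⅛ - 9 = -71/8 ≈ -8.8750)
s = -17/8 (s = -11 - 1*(-71/8) = -11 + 71/8 = -17/8 ≈ -2.1250)
(51 + s)² = (51 - 17/8)² = (391/8)² = 152881/64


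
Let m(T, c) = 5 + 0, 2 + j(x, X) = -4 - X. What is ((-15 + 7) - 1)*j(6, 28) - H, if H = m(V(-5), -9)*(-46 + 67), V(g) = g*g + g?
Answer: 201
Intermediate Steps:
V(g) = g + g**2 (V(g) = g**2 + g = g + g**2)
j(x, X) = -6 - X (j(x, X) = -2 + (-4 - X) = -6 - X)
m(T, c) = 5
H = 105 (H = 5*(-46 + 67) = 5*21 = 105)
((-15 + 7) - 1)*j(6, 28) - H = ((-15 + 7) - 1)*(-6 - 1*28) - 1*105 = (-8 - 1)*(-6 - 28) - 105 = -9*(-34) - 105 = 306 - 105 = 201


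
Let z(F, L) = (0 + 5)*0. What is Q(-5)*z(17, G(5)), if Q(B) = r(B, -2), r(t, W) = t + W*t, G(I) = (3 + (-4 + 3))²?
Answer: 0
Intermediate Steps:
G(I) = 4 (G(I) = (3 - 1)² = 2² = 4)
z(F, L) = 0 (z(F, L) = 5*0 = 0)
Q(B) = -B (Q(B) = B*(1 - 2) = B*(-1) = -B)
Q(-5)*z(17, G(5)) = -1*(-5)*0 = 5*0 = 0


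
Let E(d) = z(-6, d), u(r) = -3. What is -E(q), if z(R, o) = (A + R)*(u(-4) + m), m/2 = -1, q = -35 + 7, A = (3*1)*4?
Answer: 30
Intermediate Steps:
A = 12 (A = 3*4 = 12)
q = -28
m = -2 (m = 2*(-1) = -2)
z(R, o) = -60 - 5*R (z(R, o) = (12 + R)*(-3 - 2) = (12 + R)*(-5) = -60 - 5*R)
E(d) = -30 (E(d) = -60 - 5*(-6) = -60 + 30 = -30)
-E(q) = -1*(-30) = 30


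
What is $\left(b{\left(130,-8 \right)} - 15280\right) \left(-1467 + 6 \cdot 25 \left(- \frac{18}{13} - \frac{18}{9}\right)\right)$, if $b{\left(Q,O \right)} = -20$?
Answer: $\frac{392766300}{13} \approx 3.0213 \cdot 10^{7}$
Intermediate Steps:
$\left(b{\left(130,-8 \right)} - 15280\right) \left(-1467 + 6 \cdot 25 \left(- \frac{18}{13} - \frac{18}{9}\right)\right) = \left(-20 - 15280\right) \left(-1467 + 6 \cdot 25 \left(- \frac{18}{13} - \frac{18}{9}\right)\right) = - 15300 \left(-1467 + 150 \left(\left(-18\right) \frac{1}{13} - 2\right)\right) = - 15300 \left(-1467 + 150 \left(- \frac{18}{13} - 2\right)\right) = - 15300 \left(-1467 + 150 \left(- \frac{44}{13}\right)\right) = - 15300 \left(-1467 - \frac{6600}{13}\right) = \left(-15300\right) \left(- \frac{25671}{13}\right) = \frac{392766300}{13}$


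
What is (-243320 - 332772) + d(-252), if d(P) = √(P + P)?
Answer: -576092 + 6*I*√14 ≈ -5.7609e+5 + 22.45*I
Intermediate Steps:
d(P) = √2*√P (d(P) = √(2*P) = √2*√P)
(-243320 - 332772) + d(-252) = (-243320 - 332772) + √2*√(-252) = -576092 + √2*(6*I*√7) = -576092 + 6*I*√14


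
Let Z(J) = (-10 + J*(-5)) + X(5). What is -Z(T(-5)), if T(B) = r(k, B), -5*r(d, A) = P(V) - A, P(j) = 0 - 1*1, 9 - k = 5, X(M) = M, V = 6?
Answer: 1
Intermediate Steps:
k = 4 (k = 9 - 1*5 = 9 - 5 = 4)
P(j) = -1 (P(j) = 0 - 1 = -1)
r(d, A) = ⅕ + A/5 (r(d, A) = -(-1 - A)/5 = ⅕ + A/5)
T(B) = ⅕ + B/5
Z(J) = -5 - 5*J (Z(J) = (-10 + J*(-5)) + 5 = (-10 - 5*J) + 5 = -5 - 5*J)
-Z(T(-5)) = -(-5 - 5*(⅕ + (⅕)*(-5))) = -(-5 - 5*(⅕ - 1)) = -(-5 - 5*(-⅘)) = -(-5 + 4) = -1*(-1) = 1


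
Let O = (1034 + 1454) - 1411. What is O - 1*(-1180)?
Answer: 2257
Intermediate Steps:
O = 1077 (O = 2488 - 1411 = 1077)
O - 1*(-1180) = 1077 - 1*(-1180) = 1077 + 1180 = 2257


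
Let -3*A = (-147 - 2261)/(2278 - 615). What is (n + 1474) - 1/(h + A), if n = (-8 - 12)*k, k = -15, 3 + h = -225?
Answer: 2013644005/1135084 ≈ 1774.0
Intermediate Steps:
h = -228 (h = -3 - 225 = -228)
A = 2408/4989 (A = -(-147 - 2261)/(3*(2278 - 615)) = -(-2408)/(3*1663) = -⅓*(-2408/1663) = 2408/4989 ≈ 0.48266)
n = 300 (n = (-8 - 12)*(-15) = -20*(-15) = 300)
(n + 1474) - 1/(h + A) = (300 + 1474) - 1/(-228 + 2408/4989) = 1774 - 1/(-1135084/4989) = 1774 - 1*(-4989/1135084) = 1774 + 4989/1135084 = 2013644005/1135084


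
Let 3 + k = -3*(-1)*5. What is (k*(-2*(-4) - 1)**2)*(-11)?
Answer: -6468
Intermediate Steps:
k = 12 (k = -3 - 3*(-1)*5 = -3 + 3*5 = -3 + 15 = 12)
(k*(-2*(-4) - 1)**2)*(-11) = (12*(-2*(-4) - 1)**2)*(-11) = (12*(8 - 1)**2)*(-11) = (12*7**2)*(-11) = (12*49)*(-11) = 588*(-11) = -6468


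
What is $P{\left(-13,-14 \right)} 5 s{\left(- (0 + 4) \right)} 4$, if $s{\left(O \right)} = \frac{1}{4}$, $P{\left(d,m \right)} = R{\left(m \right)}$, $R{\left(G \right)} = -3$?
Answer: $-15$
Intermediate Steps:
$P{\left(d,m \right)} = -3$
$s{\left(O \right)} = \frac{1}{4}$
$P{\left(-13,-14 \right)} 5 s{\left(- (0 + 4) \right)} 4 = - 3 \cdot 5 \cdot \frac{1}{4} \cdot 4 = - 3 \cdot \frac{5}{4} \cdot 4 = \left(-3\right) 5 = -15$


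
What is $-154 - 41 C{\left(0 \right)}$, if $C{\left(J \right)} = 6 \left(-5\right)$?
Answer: $1076$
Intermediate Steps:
$C{\left(J \right)} = -30$
$-154 - 41 C{\left(0 \right)} = -154 - -1230 = -154 + 1230 = 1076$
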